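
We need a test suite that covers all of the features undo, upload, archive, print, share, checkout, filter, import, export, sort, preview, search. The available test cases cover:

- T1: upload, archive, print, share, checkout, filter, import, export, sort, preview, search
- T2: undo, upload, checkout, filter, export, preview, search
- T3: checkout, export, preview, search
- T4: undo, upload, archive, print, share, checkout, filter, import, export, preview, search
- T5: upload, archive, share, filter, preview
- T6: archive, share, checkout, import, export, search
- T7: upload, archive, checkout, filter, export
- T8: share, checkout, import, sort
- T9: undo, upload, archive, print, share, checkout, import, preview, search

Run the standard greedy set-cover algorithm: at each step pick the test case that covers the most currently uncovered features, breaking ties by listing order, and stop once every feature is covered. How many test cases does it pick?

2

Pick 1: T1 covers 11 new features (upload, archive, print, share, checkout, filter, import, export, sort, preview, search).
Pick 2: T2 covers 1 new features (undo).
Greedy uses 2 test cases.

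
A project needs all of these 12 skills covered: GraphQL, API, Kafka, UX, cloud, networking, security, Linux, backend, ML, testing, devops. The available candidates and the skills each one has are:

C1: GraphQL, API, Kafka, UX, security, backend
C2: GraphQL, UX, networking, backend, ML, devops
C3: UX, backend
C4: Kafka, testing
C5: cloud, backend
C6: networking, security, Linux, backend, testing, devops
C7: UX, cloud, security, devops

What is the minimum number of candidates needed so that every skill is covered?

C1, C2, C5, C6 together cover {GraphQL, API, Kafka, UX, cloud, networking, security, Linux, backend, ML, testing, devops} — every skill.
No 3 of the 7 candidates cover everything (all 35 triples fall short), so 4 is minimum.

4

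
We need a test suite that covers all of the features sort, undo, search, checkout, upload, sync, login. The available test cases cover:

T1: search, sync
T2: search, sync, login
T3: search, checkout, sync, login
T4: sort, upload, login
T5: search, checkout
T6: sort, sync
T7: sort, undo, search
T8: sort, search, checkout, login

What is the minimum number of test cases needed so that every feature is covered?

3

T3, T4, T7 together cover {sort, undo, search, checkout, upload, sync, login} — every feature.
No 2 of the 8 test cases cover everything (all 28 pairs fall short), so 3 is minimum.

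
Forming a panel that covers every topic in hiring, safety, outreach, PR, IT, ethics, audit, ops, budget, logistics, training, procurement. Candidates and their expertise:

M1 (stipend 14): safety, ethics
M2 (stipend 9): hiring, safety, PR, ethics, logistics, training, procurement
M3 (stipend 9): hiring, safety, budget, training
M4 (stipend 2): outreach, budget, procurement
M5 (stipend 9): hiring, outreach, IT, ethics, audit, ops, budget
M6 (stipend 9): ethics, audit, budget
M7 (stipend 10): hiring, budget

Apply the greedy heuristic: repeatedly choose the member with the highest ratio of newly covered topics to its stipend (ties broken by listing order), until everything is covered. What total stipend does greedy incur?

Pick 1: M4 adds 3 new (outreach, budget, procurement) at stipend 2 (ratio 3/2).
Pick 2: M2 adds 6 new (hiring, safety, PR, ethics, logistics, training) at stipend 9 (ratio 6/9).
Pick 3: M5 adds 3 new (IT, audit, ops) at stipend 9 (ratio 3/9).
Greedy total stipend: 2 + 9 + 9 = 20. (The true optimum is 18, so greedy overshoots here.)

20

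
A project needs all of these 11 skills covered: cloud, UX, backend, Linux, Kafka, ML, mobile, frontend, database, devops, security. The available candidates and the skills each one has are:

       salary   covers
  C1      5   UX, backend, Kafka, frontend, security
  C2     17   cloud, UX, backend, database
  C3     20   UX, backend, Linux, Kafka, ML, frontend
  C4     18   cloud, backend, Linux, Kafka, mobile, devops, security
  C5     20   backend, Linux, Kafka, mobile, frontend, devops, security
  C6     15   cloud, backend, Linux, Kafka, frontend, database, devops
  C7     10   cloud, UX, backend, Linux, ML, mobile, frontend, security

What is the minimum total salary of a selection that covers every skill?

C6, C7 cover every skill at salary 15 + 10 = 25.
Any cover uses at least 2 candidates; among all covering selections none totals below 25.
Greedy by coverage-per-salary would pick C1, C7, C6 for 30 — worse than the optimum 25.

25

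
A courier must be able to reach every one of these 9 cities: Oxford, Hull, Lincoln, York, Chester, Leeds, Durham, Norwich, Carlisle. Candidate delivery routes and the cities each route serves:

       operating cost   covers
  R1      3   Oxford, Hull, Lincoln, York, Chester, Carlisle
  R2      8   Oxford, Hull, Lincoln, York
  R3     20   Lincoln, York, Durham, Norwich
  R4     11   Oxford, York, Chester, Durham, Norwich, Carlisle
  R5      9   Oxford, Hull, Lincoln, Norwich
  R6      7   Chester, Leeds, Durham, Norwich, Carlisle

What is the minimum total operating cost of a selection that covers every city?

R1, R6 cover every city at operating cost 3 + 7 = 10.
Any cover uses at least 2 routes; among all covering selections none totals below 10.

10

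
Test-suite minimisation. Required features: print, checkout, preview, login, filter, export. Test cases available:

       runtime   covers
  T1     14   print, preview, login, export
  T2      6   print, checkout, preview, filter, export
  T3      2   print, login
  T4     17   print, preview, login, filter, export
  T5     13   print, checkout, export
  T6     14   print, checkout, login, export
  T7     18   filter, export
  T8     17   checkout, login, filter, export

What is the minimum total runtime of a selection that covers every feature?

T2, T3 cover every feature at runtime 6 + 2 = 8.
Any cover uses at least 2 test cases; among all covering selections none totals below 8.

8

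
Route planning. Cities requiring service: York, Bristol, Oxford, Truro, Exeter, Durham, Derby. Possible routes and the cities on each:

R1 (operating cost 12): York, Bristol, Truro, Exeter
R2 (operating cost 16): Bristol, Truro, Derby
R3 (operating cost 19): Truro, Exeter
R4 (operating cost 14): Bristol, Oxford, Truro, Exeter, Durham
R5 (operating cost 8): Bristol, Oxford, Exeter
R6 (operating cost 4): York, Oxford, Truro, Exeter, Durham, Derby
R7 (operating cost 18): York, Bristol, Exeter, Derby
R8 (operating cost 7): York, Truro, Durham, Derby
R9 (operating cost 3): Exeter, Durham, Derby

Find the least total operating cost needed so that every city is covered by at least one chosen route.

12

R5, R6 cover every city at operating cost 8 + 4 = 12.
Any cover uses at least 2 routes; among all covering selections none totals below 12.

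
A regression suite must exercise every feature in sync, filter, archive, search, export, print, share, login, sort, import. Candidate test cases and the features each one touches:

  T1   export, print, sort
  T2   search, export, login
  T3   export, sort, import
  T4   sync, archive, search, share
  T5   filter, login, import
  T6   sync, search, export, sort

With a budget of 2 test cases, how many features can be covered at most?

7

Choosing T1, T4 covers {sync, archive, search, export, print, share, sort} — 7 features.
No choice of 2 test cases does better; here filter, login, import are left uncovered.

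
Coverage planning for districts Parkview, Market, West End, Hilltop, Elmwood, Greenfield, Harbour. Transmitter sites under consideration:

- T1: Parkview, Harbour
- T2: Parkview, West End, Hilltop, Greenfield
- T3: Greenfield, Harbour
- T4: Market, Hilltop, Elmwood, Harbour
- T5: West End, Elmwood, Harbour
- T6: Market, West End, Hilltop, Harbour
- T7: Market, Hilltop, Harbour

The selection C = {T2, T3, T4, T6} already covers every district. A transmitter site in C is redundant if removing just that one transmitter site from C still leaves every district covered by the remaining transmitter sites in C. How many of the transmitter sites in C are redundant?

2

Drop T2: Parkview uncovered — not redundant.
Drop T3: the rest still cover every district — redundant.
Drop T4: Elmwood uncovered — not redundant.
Drop T6: the rest still cover every district — redundant.
2 redundant: T3, T6.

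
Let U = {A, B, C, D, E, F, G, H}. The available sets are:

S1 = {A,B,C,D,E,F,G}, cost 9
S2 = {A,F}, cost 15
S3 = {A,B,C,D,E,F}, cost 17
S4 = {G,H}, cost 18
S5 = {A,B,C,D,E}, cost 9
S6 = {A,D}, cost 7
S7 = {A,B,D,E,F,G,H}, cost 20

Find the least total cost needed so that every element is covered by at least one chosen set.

S1, S4 cover every element at cost 9 + 18 = 27.
Any cover uses at least 2 sets; among all covering selections none totals below 27.

27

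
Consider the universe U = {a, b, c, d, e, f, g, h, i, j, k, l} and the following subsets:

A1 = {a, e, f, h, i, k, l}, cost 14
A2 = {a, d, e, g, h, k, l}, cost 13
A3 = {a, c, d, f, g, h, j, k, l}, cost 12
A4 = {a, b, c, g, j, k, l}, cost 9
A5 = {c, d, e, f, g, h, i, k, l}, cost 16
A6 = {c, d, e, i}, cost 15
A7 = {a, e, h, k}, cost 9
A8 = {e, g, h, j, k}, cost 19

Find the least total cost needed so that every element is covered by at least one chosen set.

A4, A5 cover every element at cost 9 + 16 = 25.
Any cover uses at least 2 sets; among all covering selections none totals below 25.

25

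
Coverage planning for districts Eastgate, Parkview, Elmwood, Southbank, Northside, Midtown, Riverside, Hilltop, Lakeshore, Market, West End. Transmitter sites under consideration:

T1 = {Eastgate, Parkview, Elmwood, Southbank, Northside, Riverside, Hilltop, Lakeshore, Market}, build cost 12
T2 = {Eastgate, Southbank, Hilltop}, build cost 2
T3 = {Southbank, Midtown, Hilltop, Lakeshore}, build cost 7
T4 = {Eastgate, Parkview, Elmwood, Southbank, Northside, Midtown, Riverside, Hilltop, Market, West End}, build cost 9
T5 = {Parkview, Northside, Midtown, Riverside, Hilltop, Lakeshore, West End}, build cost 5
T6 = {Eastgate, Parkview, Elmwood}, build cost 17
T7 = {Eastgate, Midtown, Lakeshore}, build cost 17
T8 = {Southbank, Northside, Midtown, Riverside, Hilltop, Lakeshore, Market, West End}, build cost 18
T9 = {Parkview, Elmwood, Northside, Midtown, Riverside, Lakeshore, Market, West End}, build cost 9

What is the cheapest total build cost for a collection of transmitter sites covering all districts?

T2, T9 cover every district at build cost 2 + 9 = 11.
Any cover uses at least 2 transmitter sites; among all covering selections none totals below 11.
Greedy by coverage-per-build cost would pick T2, T5, T4 for 16 — worse than the optimum 11.

11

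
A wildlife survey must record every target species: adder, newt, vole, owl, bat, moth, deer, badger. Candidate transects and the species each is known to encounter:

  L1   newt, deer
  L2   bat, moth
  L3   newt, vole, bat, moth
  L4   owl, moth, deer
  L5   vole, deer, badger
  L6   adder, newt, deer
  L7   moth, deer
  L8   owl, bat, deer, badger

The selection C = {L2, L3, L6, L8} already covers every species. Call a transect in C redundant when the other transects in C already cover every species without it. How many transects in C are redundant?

1

Drop L2: the rest still cover every species — redundant.
Drop L3: vole uncovered — not redundant.
Drop L6: adder uncovered — not redundant.
Drop L8: owl, badger uncovered — not redundant.
1 redundant: L2.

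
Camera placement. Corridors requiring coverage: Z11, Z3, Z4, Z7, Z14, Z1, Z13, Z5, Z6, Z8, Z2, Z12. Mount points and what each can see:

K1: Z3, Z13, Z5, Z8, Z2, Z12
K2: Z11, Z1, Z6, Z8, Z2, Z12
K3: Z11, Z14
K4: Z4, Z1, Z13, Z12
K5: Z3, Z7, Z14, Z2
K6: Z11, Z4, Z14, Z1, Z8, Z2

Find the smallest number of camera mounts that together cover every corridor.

4

K1, K2, K4, K5 together cover {Z11, Z3, Z4, Z7, Z14, Z1, Z13, Z5, Z6, Z8, Z2, Z12} — every corridor.
No 3 of the 6 camera mounts cover everything (all 20 triples fall short), so 4 is minimum.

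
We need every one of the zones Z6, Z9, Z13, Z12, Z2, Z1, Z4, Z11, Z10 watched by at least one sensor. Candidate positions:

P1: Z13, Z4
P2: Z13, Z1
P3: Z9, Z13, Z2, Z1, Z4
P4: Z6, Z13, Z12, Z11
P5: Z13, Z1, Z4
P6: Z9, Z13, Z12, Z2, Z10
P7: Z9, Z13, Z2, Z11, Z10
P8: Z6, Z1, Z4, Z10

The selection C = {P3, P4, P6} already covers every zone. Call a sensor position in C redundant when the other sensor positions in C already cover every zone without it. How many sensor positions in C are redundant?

0

Drop P3: Z1, Z4 uncovered — not redundant.
Drop P4: Z6, Z11 uncovered — not redundant.
Drop P6: Z10 uncovered — not redundant.
None of the sensor positions in C is redundant.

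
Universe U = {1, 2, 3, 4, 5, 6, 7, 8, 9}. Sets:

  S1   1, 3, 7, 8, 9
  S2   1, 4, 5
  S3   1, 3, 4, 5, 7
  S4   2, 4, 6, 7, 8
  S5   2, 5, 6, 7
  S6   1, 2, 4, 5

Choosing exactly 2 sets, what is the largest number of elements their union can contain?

Choosing S1, S4 covers {1, 2, 3, 4, 6, 7, 8, 9} — 8 elements.
No choice of 2 sets does better; here 5 is left uncovered.

8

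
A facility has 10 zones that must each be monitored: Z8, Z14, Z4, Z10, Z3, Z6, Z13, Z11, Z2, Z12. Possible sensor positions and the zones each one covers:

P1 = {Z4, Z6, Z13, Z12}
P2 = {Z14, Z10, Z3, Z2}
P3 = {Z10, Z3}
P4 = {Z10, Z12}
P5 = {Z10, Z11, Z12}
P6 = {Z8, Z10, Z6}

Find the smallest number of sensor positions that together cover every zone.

4

P1, P2, P5, P6 together cover {Z8, Z14, Z4, Z10, Z3, Z6, Z13, Z11, Z2, Z12} — every zone.
No 3 of the 6 sensor positions cover everything (all 20 triples fall short), so 4 is minimum.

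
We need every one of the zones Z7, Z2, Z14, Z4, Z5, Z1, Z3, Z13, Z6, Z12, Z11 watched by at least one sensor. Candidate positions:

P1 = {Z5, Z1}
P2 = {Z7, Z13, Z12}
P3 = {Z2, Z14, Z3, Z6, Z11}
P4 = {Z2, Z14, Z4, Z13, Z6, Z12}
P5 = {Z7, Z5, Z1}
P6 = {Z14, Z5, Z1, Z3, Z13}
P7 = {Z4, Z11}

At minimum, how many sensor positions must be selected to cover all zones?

3

P3, P4, P5 together cover {Z7, Z2, Z14, Z4, Z5, Z1, Z3, Z13, Z6, Z12, Z11} — every zone.
No 2 of the 7 sensor positions cover everything (all 21 pairs fall short), so 3 is minimum.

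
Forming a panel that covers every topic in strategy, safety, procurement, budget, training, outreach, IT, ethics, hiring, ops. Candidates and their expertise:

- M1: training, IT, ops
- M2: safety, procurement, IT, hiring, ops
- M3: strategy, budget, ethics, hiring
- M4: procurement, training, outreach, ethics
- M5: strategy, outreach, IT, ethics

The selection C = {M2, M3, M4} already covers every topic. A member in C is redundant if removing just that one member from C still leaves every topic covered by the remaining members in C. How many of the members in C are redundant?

0

Drop M2: safety, IT, ops uncovered — not redundant.
Drop M3: strategy, budget uncovered — not redundant.
Drop M4: training, outreach uncovered — not redundant.
None of the members in C is redundant.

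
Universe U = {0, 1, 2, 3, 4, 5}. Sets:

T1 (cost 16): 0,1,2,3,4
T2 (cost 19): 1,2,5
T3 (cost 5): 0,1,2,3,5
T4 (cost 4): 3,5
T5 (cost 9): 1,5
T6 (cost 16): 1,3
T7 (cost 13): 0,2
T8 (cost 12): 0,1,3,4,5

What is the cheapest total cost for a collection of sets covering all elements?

17

T3, T8 cover every element at cost 5 + 12 = 17.
Any cover uses at least 2 sets; among all covering selections none totals below 17.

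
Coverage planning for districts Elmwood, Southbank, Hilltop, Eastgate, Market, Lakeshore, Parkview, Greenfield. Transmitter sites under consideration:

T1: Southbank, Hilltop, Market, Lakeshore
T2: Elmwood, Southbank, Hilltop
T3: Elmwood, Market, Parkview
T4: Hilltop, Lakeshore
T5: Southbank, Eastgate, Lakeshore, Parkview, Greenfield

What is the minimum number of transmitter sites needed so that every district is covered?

3

T1, T2, T5 together cover {Elmwood, Southbank, Hilltop, Eastgate, Market, Lakeshore, Parkview, Greenfield} — every district.
No 2 of the 5 transmitter sites cover everything (all 10 pairs fall short), so 3 is minimum.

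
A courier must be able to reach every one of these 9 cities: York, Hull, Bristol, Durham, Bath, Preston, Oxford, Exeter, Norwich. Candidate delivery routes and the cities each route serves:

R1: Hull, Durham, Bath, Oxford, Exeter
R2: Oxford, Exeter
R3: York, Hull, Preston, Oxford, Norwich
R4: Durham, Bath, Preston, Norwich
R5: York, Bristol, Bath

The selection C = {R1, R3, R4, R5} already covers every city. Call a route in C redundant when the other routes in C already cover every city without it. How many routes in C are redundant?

2

Drop R1: Exeter uncovered — not redundant.
Drop R3: the rest still cover every city — redundant.
Drop R4: the rest still cover every city — redundant.
Drop R5: Bristol uncovered — not redundant.
2 redundant: R3, R4.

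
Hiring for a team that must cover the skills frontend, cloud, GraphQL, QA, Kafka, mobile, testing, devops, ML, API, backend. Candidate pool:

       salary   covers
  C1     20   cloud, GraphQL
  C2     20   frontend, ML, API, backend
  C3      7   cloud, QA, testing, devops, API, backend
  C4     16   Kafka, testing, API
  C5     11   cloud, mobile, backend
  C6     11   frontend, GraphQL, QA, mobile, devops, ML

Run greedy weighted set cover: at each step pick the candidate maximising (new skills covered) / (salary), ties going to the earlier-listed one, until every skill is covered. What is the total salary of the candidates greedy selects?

Pick 1: C3 adds 6 new (cloud, QA, testing, devops, API, backend) at salary 7 (ratio 6/7).
Pick 2: C6 adds 4 new (frontend, GraphQL, mobile, ML) at salary 11 (ratio 4/11).
Pick 3: C4 adds 1 new (Kafka) at salary 16 (ratio 1/16).
Greedy total salary: 7 + 11 + 16 = 34.

34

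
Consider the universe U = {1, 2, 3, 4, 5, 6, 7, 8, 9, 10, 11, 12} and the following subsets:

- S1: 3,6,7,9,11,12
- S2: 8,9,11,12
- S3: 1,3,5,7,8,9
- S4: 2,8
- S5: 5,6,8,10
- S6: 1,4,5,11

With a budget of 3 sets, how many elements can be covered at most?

11

Choosing S1, S4, S6 covers {1, 2, 3, 4, 5, 6, 7, 8, 9, 11, 12} — 11 elements.
No choice of 3 sets does better; here 10 is left uncovered.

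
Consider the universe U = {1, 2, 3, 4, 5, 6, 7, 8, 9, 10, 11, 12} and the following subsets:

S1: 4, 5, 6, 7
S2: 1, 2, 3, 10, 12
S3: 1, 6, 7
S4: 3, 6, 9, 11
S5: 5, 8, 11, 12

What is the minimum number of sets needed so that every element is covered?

4

S1, S2, S4, S5 together cover {1, 2, 3, 4, 5, 6, 7, 8, 9, 10, 11, 12} — every element.
No 3 of the 5 sets cover everything (all 10 triples fall short), so 4 is minimum.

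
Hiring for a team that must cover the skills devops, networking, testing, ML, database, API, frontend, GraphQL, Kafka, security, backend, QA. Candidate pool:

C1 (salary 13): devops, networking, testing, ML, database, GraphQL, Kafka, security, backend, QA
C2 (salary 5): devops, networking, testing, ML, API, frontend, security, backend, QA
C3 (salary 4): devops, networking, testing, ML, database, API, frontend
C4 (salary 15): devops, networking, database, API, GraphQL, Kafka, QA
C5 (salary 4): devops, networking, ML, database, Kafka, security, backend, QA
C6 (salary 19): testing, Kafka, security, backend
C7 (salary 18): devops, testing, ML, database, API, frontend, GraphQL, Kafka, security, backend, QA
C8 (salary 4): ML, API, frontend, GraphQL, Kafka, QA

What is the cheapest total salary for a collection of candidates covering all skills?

12

C3, C5, C8 cover every skill at salary 4 + 4 + 4 = 12.
Any cover uses at least 2 candidates; among all covering selections none totals below 12.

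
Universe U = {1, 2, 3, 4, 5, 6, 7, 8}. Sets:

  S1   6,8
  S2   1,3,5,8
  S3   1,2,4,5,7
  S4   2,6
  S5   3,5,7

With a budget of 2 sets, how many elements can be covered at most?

Choosing S1, S3 covers {1, 2, 4, 5, 6, 7, 8} — 7 elements.
No choice of 2 sets does better; here 3 is left uncovered.

7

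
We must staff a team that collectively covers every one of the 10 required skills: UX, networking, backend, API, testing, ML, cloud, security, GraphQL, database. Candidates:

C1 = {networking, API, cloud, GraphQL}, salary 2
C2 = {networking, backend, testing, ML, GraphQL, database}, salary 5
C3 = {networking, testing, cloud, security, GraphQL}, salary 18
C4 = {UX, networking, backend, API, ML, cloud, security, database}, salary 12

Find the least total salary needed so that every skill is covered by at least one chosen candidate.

C2, C4 cover every skill at salary 5 + 12 = 17.
Any cover uses at least 2 candidates; among all covering selections none totals below 17.
Greedy by coverage-per-salary would pick C1, C2, C4 for 19 — worse than the optimum 17.

17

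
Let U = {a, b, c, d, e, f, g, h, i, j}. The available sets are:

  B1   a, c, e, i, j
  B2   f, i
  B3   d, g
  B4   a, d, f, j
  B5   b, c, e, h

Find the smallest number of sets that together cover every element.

4

B1, B2, B3, B5 together cover {a, b, c, d, e, f, g, h, i, j} — every element.
No 3 of the 5 sets cover everything (all 10 triples fall short), so 4 is minimum.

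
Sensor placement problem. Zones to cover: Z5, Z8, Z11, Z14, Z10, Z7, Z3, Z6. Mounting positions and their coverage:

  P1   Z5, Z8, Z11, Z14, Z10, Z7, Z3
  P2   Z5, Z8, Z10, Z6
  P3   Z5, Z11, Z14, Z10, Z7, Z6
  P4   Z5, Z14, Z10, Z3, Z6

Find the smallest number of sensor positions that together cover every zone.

2

P1, P2 together cover {Z5, Z8, Z11, Z14, Z10, Z7, Z3, Z6} — every zone.
No single sensor position contains all 8 zones, so 2 is optimal.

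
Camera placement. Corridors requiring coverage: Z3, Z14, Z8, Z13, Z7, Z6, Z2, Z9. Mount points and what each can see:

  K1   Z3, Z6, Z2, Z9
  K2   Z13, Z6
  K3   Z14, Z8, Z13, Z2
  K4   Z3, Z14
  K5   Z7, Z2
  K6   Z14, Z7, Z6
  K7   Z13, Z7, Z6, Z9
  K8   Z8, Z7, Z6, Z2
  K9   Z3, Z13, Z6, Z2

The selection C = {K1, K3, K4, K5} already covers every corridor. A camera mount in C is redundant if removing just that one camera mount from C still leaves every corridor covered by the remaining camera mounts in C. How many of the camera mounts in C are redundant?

1

Drop K1: Z6, Z9 uncovered — not redundant.
Drop K3: Z8, Z13 uncovered — not redundant.
Drop K4: the rest still cover every corridor — redundant.
Drop K5: Z7 uncovered — not redundant.
1 redundant: K4.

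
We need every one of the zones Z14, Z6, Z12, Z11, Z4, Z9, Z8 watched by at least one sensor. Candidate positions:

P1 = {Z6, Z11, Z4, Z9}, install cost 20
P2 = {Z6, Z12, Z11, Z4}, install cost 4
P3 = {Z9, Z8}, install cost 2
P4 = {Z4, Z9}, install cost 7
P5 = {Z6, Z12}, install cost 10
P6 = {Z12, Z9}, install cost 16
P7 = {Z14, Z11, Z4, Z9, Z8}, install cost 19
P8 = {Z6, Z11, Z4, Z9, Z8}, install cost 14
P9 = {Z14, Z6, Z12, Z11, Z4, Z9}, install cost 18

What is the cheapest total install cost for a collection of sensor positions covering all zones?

P3, P9 cover every zone at install cost 2 + 18 = 20.
Any cover uses at least 2 sensor positions; among all covering selections none totals below 20.

20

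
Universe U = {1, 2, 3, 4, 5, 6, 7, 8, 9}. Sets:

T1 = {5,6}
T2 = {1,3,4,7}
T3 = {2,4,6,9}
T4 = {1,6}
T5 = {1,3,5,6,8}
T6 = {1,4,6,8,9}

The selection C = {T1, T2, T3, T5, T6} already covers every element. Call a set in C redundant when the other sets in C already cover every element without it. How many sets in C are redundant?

Drop T1: the rest still cover every element — redundant.
Drop T2: 7 uncovered — not redundant.
Drop T3: 2 uncovered — not redundant.
Drop T5: the rest still cover every element — redundant.
Drop T6: the rest still cover every element — redundant.
3 redundant: T1, T5, T6.

3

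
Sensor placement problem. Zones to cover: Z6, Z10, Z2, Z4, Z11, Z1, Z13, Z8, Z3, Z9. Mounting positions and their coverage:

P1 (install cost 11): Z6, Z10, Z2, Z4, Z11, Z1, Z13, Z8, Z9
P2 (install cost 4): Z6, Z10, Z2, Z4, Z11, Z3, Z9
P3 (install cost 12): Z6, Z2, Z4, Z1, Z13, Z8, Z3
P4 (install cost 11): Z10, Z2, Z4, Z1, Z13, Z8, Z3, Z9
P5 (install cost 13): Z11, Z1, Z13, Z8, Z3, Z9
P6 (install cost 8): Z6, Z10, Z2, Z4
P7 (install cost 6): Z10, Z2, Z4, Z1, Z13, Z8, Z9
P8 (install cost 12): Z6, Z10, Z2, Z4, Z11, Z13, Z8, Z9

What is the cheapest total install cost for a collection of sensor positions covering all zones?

P2, P7 cover every zone at install cost 4 + 6 = 10.
Any cover uses at least 2 sensor positions; among all covering selections none totals below 10.

10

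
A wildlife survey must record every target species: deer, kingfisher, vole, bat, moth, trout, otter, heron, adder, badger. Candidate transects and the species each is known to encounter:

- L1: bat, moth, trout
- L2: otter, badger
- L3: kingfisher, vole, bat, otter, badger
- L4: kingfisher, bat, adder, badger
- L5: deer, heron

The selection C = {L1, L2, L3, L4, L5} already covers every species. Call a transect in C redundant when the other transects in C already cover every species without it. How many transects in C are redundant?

Drop L1: moth, trout uncovered — not redundant.
Drop L2: the rest still cover every species — redundant.
Drop L3: vole uncovered — not redundant.
Drop L4: adder uncovered — not redundant.
Drop L5: deer, heron uncovered — not redundant.
1 redundant: L2.

1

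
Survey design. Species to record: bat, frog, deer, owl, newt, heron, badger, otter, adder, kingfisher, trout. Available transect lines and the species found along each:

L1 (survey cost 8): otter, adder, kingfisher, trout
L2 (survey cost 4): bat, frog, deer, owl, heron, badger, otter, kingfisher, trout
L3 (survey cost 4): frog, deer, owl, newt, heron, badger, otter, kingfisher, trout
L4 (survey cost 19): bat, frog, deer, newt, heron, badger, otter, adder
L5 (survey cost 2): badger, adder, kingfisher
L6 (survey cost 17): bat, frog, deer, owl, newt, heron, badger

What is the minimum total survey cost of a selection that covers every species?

10

L2, L3, L5 cover every species at survey cost 4 + 4 + 2 = 10.
Any cover uses at least 2 transects; among all covering selections none totals below 10.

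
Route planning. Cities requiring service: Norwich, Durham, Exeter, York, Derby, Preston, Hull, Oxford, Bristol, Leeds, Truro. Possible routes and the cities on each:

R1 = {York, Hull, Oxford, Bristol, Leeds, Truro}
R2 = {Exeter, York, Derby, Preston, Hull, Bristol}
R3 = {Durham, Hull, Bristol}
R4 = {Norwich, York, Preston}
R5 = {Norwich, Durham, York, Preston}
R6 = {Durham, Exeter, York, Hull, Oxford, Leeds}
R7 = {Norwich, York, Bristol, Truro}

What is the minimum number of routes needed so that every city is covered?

R1, R2, R5 together cover {Norwich, Durham, Exeter, York, Derby, Preston, Hull, Oxford, Bristol, Leeds, Truro} — every city.
No 2 of the 7 routes cover everything (all 21 pairs fall short), so 3 is minimum.

3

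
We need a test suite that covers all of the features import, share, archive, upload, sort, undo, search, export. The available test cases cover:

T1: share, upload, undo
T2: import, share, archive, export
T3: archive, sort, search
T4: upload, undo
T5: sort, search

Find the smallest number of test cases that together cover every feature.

3

T1, T2, T3 together cover {import, share, archive, upload, sort, undo, search, export} — every feature.
No 2 of the 5 test cases cover everything (all 10 pairs fall short), so 3 is minimum.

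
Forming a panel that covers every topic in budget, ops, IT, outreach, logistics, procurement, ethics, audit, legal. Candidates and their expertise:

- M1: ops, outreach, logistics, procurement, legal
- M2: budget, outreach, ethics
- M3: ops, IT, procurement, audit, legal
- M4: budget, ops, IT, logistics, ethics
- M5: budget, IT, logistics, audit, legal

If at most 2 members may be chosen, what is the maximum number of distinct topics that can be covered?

Choosing M1, M4 covers {budget, ops, IT, outreach, logistics, procurement, ethics, legal} — 8 topics.
No choice of 2 members does better; here audit is left uncovered.

8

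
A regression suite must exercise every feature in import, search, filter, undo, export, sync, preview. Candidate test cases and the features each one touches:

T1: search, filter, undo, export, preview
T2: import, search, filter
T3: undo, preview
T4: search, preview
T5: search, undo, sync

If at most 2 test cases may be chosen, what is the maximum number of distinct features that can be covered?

Choosing T1, T2 covers {import, search, filter, undo, export, preview} — 6 features.
No choice of 2 test cases does better; here sync is left uncovered.

6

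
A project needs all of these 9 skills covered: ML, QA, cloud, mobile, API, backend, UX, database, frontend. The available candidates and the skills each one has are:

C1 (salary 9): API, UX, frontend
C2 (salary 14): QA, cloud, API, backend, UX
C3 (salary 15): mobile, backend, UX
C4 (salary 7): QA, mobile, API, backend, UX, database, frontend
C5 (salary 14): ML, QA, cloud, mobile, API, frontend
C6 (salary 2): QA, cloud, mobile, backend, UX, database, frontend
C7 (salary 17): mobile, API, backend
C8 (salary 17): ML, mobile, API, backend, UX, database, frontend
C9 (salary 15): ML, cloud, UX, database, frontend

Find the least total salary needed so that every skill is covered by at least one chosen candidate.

C5, C6 cover every skill at salary 14 + 2 = 16.
Any cover uses at least 2 candidates; among all covering selections none totals below 16.

16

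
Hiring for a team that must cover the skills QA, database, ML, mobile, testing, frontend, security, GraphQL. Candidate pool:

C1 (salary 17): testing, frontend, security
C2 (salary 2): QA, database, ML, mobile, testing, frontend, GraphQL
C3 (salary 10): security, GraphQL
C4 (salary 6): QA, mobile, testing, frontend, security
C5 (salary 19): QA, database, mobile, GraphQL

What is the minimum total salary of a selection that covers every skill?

C2, C4 cover every skill at salary 2 + 6 = 8.
Any cover uses at least 2 candidates; among all covering selections none totals below 8.

8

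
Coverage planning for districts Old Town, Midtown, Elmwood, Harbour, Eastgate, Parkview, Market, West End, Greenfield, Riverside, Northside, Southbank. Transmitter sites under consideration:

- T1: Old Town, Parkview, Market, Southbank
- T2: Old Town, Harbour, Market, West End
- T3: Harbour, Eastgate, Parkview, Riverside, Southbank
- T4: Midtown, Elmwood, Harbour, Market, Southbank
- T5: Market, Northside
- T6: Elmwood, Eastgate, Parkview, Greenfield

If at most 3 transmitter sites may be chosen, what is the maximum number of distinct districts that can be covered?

Choosing T2, T3, T4 covers {Old Town, Midtown, Elmwood, Harbour, Eastgate, Parkview, Market, West End, Riverside, Southbank} — 10 districts.
No choice of 3 transmitter sites does better; here Greenfield, Northside are left uncovered.

10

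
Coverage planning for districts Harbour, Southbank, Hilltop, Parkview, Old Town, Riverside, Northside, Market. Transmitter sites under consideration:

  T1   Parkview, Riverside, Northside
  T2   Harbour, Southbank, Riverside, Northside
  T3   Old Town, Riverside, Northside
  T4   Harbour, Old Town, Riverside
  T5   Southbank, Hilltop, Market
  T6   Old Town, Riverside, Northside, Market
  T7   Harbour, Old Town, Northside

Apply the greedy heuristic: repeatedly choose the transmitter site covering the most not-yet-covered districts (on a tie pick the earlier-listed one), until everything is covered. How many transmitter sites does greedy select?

4

Pick 1: T2 covers 4 new districts (Harbour, Southbank, Riverside, Northside).
Pick 2: T5 covers 2 new districts (Hilltop, Market).
Pick 3: T1 covers 1 new districts (Parkview).
Pick 4: T3 covers 1 new districts (Old Town).
Greedy uses 4 transmitter sites. (The true minimum is 3.)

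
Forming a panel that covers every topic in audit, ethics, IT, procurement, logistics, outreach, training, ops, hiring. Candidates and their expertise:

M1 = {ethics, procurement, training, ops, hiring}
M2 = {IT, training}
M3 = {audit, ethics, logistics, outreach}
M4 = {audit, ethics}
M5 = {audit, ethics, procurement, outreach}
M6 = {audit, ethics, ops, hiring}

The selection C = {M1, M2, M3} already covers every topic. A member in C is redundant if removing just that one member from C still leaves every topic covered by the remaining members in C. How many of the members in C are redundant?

Drop M1: procurement, ops, hiring uncovered — not redundant.
Drop M2: IT uncovered — not redundant.
Drop M3: audit, logistics, outreach uncovered — not redundant.
None of the members in C is redundant.

0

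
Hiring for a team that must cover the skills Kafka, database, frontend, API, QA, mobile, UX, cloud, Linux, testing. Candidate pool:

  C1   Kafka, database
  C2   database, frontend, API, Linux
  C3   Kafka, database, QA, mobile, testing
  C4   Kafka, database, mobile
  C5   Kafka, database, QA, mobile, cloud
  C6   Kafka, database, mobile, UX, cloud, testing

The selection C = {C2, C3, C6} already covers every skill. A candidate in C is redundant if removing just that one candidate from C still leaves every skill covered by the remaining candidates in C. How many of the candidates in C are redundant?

0

Drop C2: frontend, API, Linux uncovered — not redundant.
Drop C3: QA uncovered — not redundant.
Drop C6: UX, cloud uncovered — not redundant.
None of the candidates in C is redundant.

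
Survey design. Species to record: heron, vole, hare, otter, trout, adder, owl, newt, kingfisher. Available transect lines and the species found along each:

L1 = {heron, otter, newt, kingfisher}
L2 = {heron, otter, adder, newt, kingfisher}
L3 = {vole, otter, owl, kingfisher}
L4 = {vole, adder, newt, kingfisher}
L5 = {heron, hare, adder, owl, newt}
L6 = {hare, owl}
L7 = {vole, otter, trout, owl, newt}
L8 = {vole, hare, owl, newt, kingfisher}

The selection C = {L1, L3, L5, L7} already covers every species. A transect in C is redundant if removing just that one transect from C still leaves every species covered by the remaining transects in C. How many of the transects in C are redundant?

Drop L1: the rest still cover every species — redundant.
Drop L3: the rest still cover every species — redundant.
Drop L5: hare, adder uncovered — not redundant.
Drop L7: trout uncovered — not redundant.
2 redundant: L1, L3.

2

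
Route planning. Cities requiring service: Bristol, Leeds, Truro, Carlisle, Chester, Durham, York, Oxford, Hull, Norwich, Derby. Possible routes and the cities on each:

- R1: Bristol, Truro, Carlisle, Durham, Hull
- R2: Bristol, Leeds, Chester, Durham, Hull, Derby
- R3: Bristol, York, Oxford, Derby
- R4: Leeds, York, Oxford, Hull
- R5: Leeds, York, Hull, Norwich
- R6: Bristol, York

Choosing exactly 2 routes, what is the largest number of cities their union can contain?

Choosing R1, R2 covers {Bristol, Leeds, Truro, Carlisle, Chester, Durham, Hull, Derby} — 8 cities.
No choice of 2 routes does better; here York, Oxford, Norwich are left uncovered.

8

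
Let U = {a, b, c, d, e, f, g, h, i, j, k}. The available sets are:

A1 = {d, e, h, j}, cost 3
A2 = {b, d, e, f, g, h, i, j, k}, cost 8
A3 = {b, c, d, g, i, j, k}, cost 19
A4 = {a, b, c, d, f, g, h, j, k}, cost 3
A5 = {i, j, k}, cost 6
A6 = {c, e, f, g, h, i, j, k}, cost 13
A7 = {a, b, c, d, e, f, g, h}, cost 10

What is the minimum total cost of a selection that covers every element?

A2, A4 cover every element at cost 8 + 3 = 11.
Any cover uses at least 2 sets; among all covering selections none totals below 11.

11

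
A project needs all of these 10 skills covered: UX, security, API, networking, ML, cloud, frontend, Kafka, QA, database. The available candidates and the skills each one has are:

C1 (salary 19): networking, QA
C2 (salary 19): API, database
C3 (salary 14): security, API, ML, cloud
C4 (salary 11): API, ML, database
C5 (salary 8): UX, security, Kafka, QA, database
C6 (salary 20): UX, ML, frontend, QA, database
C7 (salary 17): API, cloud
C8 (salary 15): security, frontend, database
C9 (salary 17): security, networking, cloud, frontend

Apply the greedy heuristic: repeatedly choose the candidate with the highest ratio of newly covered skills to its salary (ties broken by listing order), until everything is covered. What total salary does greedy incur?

Pick 1: C5 adds 5 new (UX, security, Kafka, QA, database) at salary 8 (ratio 5/8).
Pick 2: C3 adds 3 new (API, ML, cloud) at salary 14 (ratio 3/14).
Pick 3: C9 adds 2 new (networking, frontend) at salary 17 (ratio 2/17).
Greedy total salary: 8 + 14 + 17 = 39. (The true optimum is 36, so greedy overshoots here.)

39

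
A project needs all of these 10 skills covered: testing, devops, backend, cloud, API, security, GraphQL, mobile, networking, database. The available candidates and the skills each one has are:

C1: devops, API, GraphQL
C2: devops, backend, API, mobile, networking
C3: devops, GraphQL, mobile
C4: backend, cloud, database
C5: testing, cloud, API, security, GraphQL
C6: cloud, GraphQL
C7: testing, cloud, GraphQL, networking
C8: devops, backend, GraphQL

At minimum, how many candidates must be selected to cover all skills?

3

C2, C4, C5 together cover {testing, devops, backend, cloud, API, security, GraphQL, mobile, networking, database} — every skill.
No 2 of the 8 candidates cover everything (all 28 pairs fall short), so 3 is minimum.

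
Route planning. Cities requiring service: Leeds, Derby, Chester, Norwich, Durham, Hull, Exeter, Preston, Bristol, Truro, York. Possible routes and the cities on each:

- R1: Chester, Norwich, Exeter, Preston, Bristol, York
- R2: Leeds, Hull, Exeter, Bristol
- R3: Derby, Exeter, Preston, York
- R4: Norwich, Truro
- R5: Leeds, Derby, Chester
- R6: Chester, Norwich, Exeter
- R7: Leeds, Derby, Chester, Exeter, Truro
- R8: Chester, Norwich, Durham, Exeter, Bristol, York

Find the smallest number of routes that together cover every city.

R1, R2, R7, R8 together cover {Leeds, Derby, Chester, Norwich, Durham, Hull, Exeter, Preston, Bristol, Truro, York} — every city.
No 3 of the 8 routes cover everything (all 56 triples fall short), so 4 is minimum.

4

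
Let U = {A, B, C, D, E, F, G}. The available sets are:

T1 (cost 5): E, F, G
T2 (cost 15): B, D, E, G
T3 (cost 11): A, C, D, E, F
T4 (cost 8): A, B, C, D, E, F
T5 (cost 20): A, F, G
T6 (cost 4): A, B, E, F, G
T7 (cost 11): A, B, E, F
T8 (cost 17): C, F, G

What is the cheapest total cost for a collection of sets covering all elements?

T4, T6 cover every element at cost 8 + 4 = 12.
Any cover uses at least 2 sets; among all covering selections none totals below 12.

12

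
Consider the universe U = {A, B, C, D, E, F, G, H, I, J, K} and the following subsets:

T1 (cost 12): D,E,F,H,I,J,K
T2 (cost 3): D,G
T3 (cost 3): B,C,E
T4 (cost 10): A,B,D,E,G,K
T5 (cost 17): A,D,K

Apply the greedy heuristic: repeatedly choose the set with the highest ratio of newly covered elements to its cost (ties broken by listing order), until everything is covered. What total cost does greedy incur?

Pick 1: T3 adds 3 new (B, C, E) at cost 3 (ratio 3/3).
Pick 2: T2 adds 2 new (D, G) at cost 3 (ratio 2/3).
Pick 3: T1 adds 5 new (F, H, I, J, K) at cost 12 (ratio 5/12).
Pick 4: T4 adds 1 new (A) at cost 10 (ratio 1/10).
Greedy total cost: 3 + 3 + 12 + 10 = 28. (The true optimum is 25, so greedy overshoots here.)

28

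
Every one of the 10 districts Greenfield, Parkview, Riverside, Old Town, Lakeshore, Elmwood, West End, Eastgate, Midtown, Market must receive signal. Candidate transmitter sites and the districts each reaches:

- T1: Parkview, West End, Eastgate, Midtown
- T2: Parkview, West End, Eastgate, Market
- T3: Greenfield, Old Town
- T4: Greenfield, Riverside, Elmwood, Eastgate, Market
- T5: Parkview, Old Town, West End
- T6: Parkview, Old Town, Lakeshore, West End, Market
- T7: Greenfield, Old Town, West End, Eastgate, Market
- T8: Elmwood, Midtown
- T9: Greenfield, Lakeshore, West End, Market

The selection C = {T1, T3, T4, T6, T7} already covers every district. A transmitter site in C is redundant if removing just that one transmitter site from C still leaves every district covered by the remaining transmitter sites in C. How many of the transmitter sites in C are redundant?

2

Drop T1: Midtown uncovered — not redundant.
Drop T3: the rest still cover every district — redundant.
Drop T4: Riverside, Elmwood uncovered — not redundant.
Drop T6: Lakeshore uncovered — not redundant.
Drop T7: the rest still cover every district — redundant.
2 redundant: T3, T7.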